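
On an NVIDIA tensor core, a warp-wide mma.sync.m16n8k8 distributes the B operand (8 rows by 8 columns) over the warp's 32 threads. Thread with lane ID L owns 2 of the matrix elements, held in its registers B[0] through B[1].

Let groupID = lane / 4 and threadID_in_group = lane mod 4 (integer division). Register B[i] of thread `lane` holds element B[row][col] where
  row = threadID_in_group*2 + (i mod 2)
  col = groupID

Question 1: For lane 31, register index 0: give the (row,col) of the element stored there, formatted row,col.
31: gid=7,tid=3
[0] (3*2+0,7) = (6,7)

6,7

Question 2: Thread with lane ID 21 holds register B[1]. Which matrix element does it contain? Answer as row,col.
L=21⇒gr=21>>2=5, th=21&3=1
[1]⇒row 1·2+1=3  col gr=5

3,5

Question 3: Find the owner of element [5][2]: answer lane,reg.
10,1

c:2=>grp=2  r:5=>tig=2,lo=1
L=2*4+2=10  i=1=1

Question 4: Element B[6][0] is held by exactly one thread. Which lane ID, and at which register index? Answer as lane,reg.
c=0⇒gr=0  r=6⇒th=3,odd=0
L=0*4+3=3  i=0=0

3,0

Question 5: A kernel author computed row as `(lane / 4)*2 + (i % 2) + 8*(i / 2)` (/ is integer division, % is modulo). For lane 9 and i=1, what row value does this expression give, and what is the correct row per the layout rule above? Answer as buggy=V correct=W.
`(lane / 4)*2 + (i % 2) + 8*(i / 2)`[9,1]→5
L=9→G=9>>2=2, T=9&3=1
[1]→row 1·2+1=3  col G=2
row: 5 vs 3

buggy=5 correct=3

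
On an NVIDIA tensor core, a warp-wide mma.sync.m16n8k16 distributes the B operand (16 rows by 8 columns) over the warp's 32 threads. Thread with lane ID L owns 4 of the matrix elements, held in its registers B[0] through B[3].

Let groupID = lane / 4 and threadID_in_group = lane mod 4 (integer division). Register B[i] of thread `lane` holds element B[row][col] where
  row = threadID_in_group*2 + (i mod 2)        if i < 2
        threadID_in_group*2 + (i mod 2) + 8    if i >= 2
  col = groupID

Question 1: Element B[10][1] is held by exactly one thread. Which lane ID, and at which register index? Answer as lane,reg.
5,2

c:1=>grp=1  r:10=>rB=1,tig=1,lo=0
L=1*4+1=5  i=1*2+0=2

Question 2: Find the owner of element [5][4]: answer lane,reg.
18,1

c:4=>grp=4  r:5=>rB=0,tig=2,lo=1
L=4*4+2=18  i=0*2+1=1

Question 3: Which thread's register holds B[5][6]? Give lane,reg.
c=6->g=6  r=5->rb=0,t=2,b0=1
L=6*4+2=26  i=0*2+1=1

26,1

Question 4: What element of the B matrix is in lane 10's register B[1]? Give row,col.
lane 10=>10/4=2, 10 mod 4=2
i=1  r:2·2+1+0=>5  c:2

5,2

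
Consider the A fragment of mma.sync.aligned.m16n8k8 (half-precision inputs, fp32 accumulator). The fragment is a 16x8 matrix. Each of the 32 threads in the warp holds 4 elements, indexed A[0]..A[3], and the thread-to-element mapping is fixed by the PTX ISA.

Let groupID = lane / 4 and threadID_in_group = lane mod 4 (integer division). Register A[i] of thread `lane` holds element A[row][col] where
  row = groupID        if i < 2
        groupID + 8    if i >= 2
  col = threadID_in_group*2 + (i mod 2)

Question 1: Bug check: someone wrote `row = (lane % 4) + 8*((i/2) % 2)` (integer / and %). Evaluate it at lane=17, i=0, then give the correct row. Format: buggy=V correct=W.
`(lane % 4) + 8*((i/2) % 2)`[17,0]->1
lane 17: g=4 (17/4), t=1 (17%4)
i=0: r=4+0=4, c=1*2+0=2
row: 1 vs 4

buggy=1 correct=4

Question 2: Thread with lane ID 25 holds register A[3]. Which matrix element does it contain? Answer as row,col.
14,3

lane 25→25/4=6, 25 mod 4=1
i=3  r:6+8→14  c:2·1+1→3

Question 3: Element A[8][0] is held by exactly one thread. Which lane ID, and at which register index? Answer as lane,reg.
r=8->g=0,rb=1  c=0->t=0,b0=0
L=0*4+0=0  i=1*2+0=2

0,2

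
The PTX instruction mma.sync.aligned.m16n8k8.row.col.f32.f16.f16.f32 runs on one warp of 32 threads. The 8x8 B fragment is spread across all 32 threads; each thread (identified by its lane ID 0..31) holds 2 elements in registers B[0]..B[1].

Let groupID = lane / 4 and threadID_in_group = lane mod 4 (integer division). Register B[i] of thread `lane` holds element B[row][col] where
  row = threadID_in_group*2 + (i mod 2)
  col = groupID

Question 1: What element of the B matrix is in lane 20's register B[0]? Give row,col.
0,5

lane 20⇒20/4=5, 20 mod 4=0
i=0  r:2·0+0⇒0  c:5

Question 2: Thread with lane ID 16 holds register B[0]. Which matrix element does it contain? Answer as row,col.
16: gid=4,tid=0
[0] (0*2+0,4) = (0,4)

0,4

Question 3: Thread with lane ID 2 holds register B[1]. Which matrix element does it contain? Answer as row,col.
lane 2=>2/4=0, 2 mod 4=2
i=1  r:2·2+1=>5  c:0

5,0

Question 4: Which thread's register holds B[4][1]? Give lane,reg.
6,0

c=1->g=1  r=4->t=2,b0=0
L=1*4+2=6  i=0=0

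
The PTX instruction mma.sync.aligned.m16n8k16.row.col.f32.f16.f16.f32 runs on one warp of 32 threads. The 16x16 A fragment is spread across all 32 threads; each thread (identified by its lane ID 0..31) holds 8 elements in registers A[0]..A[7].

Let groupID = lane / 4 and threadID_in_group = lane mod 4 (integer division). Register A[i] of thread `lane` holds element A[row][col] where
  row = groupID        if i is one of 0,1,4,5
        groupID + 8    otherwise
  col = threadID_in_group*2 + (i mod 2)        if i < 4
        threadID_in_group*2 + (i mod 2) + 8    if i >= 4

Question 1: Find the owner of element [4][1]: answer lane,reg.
r=4→G=4,rhi=0  c=1→chi=0,T=0,p=1
L=4*4+0=16  i=0*4+0*2+1=1

16,1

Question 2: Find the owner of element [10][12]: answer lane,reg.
10,6

r=10->g=2,rb=1  c=12->cb=1,t=2,b0=0
L=2*4+2=10  i=1*4+1*2+0=6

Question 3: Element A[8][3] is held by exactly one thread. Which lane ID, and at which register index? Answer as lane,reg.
r: 8->gid=0,r8=1  c: 3->c8=0,tid=1,i&1=1
L=0*4+1=1  i=0*4+1*2+1=3

1,3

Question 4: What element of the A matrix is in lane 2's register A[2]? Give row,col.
8,4

lane 2=>2/4=0, 2 mod 4=2
i=2  r:0+8=>8  c:2·2+0+0=>4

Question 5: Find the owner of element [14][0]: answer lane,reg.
24,2

r=14⇒gr=6,Rb=1  c=0⇒Cb=0,th=0,odd=0
L=6*4+0=24  i=0*4+1*2+0=2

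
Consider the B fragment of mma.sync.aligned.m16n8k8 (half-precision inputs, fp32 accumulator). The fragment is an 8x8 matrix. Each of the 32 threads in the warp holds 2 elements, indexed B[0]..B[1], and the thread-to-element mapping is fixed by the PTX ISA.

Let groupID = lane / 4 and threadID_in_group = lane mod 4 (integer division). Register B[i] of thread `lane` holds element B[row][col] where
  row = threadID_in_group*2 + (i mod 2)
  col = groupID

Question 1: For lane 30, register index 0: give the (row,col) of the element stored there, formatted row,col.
4,7

30: G=7,T=2
[0] (2*2+0,7) = (4,7)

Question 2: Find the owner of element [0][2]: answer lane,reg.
c=2→G=2  r=0→T=0,p=0
L=2*4+0=8  i=0=0

8,0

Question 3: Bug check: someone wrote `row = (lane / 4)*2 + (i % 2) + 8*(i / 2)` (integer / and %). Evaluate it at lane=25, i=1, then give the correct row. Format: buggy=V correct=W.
buggy=13 correct=3

`(lane / 4)*2 + (i % 2) + 8*(i / 2)`[25,1]->13
lane 25->25/4=6, 25 mod 4=1
i=1  r:2·1+1->3  c:6
row: 13 vs 3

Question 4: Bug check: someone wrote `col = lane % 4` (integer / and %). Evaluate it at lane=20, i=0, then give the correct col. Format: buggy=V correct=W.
`lane % 4`[20,0]→0
lane 20: G=5 (20/4), T=0 (20%4)
i=0: r=0*2+0=0, c=G=5
col: 0 vs 5

buggy=0 correct=5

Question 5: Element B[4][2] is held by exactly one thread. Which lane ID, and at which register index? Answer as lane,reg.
10,0

c: 2->gid=2  r: 4->tid=2,i&1=0
L=2*4+2=10  i=0=0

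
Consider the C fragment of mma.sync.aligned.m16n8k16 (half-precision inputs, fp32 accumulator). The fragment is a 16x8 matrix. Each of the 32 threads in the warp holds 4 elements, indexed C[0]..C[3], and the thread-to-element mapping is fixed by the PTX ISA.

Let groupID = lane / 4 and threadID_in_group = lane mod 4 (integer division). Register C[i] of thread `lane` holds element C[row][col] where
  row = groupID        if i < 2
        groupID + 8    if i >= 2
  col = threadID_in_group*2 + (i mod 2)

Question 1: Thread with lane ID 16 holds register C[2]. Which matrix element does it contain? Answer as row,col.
12,0

L=16→G=16>>2=4, T=16&3=0
[2]→row 4+8=12  col 0·2+0=0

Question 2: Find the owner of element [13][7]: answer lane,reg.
r=13->g=5,rb=1  c=7->t=3,b0=1
L=5*4+3=23  i=1*2+1=3

23,3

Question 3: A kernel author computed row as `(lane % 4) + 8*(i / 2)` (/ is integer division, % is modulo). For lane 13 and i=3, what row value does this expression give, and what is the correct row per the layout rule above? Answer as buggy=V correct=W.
`(lane % 4) + 8*(i / 2)`[13,3]⇒9
lane 13⇒13/4=3, 13 mod 4=1
i=3  r:3+8⇒11  c:2·1+1⇒3
row: 9 vs 11

buggy=9 correct=11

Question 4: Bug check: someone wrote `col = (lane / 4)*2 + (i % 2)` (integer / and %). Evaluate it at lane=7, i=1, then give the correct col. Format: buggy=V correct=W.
`(lane / 4)*2 + (i % 2)`[7,1]->3
7: g=1,t=3
[1] (1+0,3*2+1) = (1,7)
col: 3 vs 7

buggy=3 correct=7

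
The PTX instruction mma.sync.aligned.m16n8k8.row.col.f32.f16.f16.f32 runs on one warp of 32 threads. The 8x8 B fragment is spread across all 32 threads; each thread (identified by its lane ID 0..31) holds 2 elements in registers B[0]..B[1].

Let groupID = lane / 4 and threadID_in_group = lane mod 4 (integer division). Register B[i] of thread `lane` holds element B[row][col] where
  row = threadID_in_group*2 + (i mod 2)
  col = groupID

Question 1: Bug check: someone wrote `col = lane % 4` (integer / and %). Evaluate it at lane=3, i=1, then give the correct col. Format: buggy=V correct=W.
`lane % 4`[3,1]->3
lane 3->3/4=0, 3 mod 4=3
i=1  r:2·3+1->7  c:0
col: 3 vs 0

buggy=3 correct=0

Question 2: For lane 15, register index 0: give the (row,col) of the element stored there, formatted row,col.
6,3

15: G=3,T=3
[0] (3*2+0,3) = (6,3)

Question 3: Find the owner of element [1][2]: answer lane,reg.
8,1

c=2->g=2  r=1->t=0,b0=1
L=2*4+0=8  i=1=1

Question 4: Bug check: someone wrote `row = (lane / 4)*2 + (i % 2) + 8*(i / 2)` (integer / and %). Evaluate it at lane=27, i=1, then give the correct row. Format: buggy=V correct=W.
buggy=13 correct=7

`(lane / 4)*2 + (i % 2) + 8*(i / 2)`[27,1]→13
lane 27: G=6 (27/4), T=3 (27%4)
i=1: r=3*2+1=7, c=G=6
row: 13 vs 7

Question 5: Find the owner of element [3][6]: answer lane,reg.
c=6->g=6  r=3->t=1,b0=1
L=6*4+1=25  i=1=1

25,1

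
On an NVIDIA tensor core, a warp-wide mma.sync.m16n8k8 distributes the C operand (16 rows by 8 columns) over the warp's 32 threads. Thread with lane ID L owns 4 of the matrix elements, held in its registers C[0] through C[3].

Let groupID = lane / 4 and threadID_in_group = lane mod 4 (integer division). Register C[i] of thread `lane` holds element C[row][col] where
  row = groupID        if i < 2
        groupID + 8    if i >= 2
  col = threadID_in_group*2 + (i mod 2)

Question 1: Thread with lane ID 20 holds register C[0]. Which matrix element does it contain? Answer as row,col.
5,0

lane 20: gr=5 (20/4), th=0 (20%4)
i=0: r=5+0=5, c=0*2+0=0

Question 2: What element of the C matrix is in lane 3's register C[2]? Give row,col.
L=3->g=3>>2=0, t=3&3=3
[2]->row 0+8=8  col 3·2+0=6

8,6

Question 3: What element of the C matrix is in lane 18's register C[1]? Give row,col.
lane 18⇒18/4=4, 18 mod 4=2
i=1  r:4+0⇒4  c:2·2+1⇒5

4,5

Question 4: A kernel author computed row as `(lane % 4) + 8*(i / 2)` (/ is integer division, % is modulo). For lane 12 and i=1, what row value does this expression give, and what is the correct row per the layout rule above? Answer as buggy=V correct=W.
buggy=0 correct=3

`(lane % 4) + 8*(i / 2)`[12,1]⇒0
L=12⇒gr=12>>2=3, th=12&3=0
[1]⇒row 3+0=3  col 0·2+1=1
row: 0 vs 3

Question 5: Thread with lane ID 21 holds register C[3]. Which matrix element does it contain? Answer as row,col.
13,3

lane 21: g=5 (21/4), t=1 (21%4)
i=3: r=5+8=13, c=1*2+1=3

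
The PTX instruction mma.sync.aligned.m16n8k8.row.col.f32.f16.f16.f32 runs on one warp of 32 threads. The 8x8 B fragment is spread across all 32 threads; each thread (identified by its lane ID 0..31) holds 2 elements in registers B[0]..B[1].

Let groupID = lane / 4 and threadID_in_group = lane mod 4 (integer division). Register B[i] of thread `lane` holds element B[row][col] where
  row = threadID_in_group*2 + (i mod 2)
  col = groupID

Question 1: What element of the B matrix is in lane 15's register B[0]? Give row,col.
15: grp=3,tig=3
[0] (3*2+0,3) = (6,3)

6,3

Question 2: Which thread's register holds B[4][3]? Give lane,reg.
14,0

c=3→G=3  r=4→T=2,p=0
L=3*4+2=14  i=0=0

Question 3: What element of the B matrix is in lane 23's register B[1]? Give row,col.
lane 23: grp=5 (23/4), tig=3 (23%4)
i=1: r=3*2+1=7, c=grp=5

7,5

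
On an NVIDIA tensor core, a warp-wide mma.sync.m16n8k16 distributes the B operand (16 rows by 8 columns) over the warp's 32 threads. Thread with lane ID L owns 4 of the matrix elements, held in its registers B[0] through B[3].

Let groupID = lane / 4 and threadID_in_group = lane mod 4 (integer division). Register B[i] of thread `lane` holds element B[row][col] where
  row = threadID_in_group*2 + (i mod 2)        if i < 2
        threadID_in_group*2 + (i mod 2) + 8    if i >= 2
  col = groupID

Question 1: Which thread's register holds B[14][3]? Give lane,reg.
15,2

c:3=>grp=3  r:14=>rB=1,tig=3,lo=0
L=3*4+3=15  i=1*2+0=2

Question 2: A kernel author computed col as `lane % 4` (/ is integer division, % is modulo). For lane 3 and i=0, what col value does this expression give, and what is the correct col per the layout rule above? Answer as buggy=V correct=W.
`lane % 4`[3,0]→3
lane 3: G=0 (3/4), T=3 (3%4)
i=0: r=3*2+0+0=6, c=G=0
col: 3 vs 0

buggy=3 correct=0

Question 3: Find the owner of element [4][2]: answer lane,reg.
c=2->g=2  r=4->rb=0,t=2,b0=0
L=2*4+2=10  i=0*2+0=0

10,0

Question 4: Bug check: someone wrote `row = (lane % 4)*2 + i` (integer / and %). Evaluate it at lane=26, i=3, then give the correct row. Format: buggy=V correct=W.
`(lane % 4)*2 + i`[26,3]→7
L=26→G=26>>2=6, T=26&3=2
[3]→row 2·2+1+8=13  col G=6
row: 7 vs 13

buggy=7 correct=13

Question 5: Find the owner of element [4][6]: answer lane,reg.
c=6→G=6  r=4→rhi=0,T=2,p=0
L=6*4+2=26  i=0*2+0=0

26,0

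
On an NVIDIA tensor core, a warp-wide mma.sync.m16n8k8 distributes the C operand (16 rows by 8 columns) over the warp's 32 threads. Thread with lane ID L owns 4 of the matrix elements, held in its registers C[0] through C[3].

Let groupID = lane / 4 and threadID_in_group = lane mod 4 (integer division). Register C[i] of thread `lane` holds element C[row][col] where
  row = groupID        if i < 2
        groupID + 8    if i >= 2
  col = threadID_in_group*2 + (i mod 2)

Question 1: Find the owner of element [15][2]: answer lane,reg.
29,2

r: 15->gid=7,r8=1  c: 2->tid=1,i&1=0
L=7*4+1=29  i=1*2+0=2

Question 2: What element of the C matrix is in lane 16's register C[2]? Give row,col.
lane 16: gr=4 (16/4), th=0 (16%4)
i=2: r=4+8=12, c=0*2+0=0

12,0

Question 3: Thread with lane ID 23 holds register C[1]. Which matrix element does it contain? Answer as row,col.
23: gr=5,th=3
[1] (5+0,3*2+1) = (5,7)

5,7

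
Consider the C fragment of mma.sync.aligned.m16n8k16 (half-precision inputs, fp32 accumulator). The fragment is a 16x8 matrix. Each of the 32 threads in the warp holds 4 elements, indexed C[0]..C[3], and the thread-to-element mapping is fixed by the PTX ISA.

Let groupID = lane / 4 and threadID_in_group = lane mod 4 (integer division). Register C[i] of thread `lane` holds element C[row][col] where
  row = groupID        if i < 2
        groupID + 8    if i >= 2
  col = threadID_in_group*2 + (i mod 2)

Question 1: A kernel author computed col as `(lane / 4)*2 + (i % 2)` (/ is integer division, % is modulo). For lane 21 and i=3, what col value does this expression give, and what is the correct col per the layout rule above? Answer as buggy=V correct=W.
buggy=11 correct=3

`(lane / 4)*2 + (i % 2)`[21,3]->11
21: gid=5,tid=1
[3] (5+8,1*2+1) = (13,3)
col: 11 vs 3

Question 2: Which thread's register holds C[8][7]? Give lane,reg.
3,3

r=8→G=0,rhi=1  c=7→T=3,p=1
L=0*4+3=3  i=1*2+1=3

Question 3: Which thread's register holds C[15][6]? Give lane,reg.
31,2

r: 15->gid=7,r8=1  c: 6->tid=3,i&1=0
L=7*4+3=31  i=1*2+0=2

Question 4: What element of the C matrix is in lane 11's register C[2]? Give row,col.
lane 11→11/4=2, 11 mod 4=3
i=2  r:2+8→10  c:2·3+0→6

10,6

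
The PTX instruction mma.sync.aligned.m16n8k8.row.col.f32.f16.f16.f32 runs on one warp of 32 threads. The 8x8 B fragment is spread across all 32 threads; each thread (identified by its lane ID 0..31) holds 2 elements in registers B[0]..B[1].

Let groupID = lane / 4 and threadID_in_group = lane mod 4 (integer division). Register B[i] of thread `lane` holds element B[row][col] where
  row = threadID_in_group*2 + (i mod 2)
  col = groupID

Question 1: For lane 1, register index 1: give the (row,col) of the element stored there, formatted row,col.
L=1=>grp=1>>2=0, tig=1&3=1
[1]=>row 1·2+1=3  col grp=0

3,0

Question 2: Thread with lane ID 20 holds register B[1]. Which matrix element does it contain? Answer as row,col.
lane 20: G=5 (20/4), T=0 (20%4)
i=1: r=0*2+1=1, c=G=5

1,5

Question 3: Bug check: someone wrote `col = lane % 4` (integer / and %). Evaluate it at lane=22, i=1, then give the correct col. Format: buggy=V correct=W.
buggy=2 correct=5

`lane % 4`[22,1]->2
L=22->g=22>>2=5, t=22&3=2
[1]->row 2·2+1=5  col g=5
col: 2 vs 5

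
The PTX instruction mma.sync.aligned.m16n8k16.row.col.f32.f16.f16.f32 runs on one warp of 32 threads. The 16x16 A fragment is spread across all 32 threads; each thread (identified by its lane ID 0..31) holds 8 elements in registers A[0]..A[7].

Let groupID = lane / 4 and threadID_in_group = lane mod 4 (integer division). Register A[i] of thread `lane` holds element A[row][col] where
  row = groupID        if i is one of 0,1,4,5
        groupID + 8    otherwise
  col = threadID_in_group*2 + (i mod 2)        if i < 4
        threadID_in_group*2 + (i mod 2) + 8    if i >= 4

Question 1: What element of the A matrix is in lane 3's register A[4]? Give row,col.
3: g=0,t=3
[4] (0+0,3*2+0+8) = (0,14)

0,14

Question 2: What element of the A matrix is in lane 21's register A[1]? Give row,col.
lane 21: gr=5 (21/4), th=1 (21%4)
i=1: r=5+0=5, c=1*2+1+0=3

5,3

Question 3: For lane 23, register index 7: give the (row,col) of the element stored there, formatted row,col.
L=23->g=23>>2=5, t=23&3=3
[7]->row 5+8=13  col 3·2+1+8=15

13,15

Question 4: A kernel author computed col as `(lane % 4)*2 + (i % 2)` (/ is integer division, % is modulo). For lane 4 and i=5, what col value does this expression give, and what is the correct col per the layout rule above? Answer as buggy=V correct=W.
buggy=1 correct=9

`(lane % 4)*2 + (i % 2)`[4,5]->1
lane 4: gid=1 (4/4), tid=0 (4%4)
i=5: r=1+0=1, c=0*2+1+8=9
col: 1 vs 9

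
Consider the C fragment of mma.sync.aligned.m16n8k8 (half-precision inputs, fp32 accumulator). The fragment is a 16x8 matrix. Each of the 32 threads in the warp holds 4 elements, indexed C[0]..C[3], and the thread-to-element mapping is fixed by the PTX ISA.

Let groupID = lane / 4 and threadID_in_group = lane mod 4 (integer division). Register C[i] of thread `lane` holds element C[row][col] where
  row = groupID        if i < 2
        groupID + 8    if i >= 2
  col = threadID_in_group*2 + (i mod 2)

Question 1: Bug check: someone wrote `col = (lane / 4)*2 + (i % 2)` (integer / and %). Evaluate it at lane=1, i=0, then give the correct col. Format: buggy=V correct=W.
`(lane / 4)*2 + (i % 2)`[1,0]⇒0
lane 1: gr=0 (1/4), th=1 (1%4)
i=0: r=0+0=0, c=1*2+0=2
col: 0 vs 2

buggy=0 correct=2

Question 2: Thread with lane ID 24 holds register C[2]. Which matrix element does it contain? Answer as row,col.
lane 24: G=6 (24/4), T=0 (24%4)
i=2: r=6+8=14, c=0*2+0=0

14,0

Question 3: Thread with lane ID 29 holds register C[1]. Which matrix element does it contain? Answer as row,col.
7,3

L=29→G=29>>2=7, T=29&3=1
[1]→row 7+0=7  col 1·2+1=3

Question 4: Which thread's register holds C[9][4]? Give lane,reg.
r: 9->gid=1,r8=1  c: 4->tid=2,i&1=0
L=1*4+2=6  i=1*2+0=2

6,2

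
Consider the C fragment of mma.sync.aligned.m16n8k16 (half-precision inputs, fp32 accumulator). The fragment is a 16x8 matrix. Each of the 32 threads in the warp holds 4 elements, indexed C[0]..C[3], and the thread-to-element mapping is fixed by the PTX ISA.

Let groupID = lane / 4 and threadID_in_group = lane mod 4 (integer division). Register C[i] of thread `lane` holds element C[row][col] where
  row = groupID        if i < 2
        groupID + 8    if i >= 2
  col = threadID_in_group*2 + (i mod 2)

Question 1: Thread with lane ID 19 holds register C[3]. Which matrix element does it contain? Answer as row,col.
12,7

19: gid=4,tid=3
[3] (4+8,3*2+1) = (12,7)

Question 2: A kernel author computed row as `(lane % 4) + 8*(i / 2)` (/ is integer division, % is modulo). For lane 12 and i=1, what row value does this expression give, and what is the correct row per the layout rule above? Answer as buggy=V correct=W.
buggy=0 correct=3

`(lane % 4) + 8*(i / 2)`[12,1]→0
12: G=3,T=0
[1] (3+0,0*2+1) = (3,1)
row: 0 vs 3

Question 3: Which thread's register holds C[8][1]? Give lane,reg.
r=8->g=0,rb=1  c=1->t=0,b0=1
L=0*4+0=0  i=1*2+1=3

0,3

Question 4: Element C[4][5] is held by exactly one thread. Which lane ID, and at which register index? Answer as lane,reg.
18,1

r=4⇒gr=4,Rb=0  c=5⇒th=2,odd=1
L=4*4+2=18  i=0*2+1=1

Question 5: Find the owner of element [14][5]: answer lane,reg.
r:14=>grp=6,rB=1  c:5=>tig=2,lo=1
L=6*4+2=26  i=1*2+1=3

26,3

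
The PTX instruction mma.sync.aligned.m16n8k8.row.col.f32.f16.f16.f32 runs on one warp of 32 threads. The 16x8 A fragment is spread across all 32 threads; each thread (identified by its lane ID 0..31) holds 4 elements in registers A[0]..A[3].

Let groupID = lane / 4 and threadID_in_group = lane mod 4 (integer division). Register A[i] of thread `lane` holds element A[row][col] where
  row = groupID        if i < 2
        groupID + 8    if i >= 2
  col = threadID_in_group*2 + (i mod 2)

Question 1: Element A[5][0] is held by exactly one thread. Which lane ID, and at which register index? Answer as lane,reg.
20,0

r:5=>grp=5,rB=0  c:0=>tig=0,lo=0
L=5*4+0=20  i=0*2+0=0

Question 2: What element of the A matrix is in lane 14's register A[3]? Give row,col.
14: gid=3,tid=2
[3] (3+8,2*2+1) = (11,5)

11,5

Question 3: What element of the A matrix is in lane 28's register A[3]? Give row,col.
L=28->g=28>>2=7, t=28&3=0
[3]->row 7+8=15  col 0·2+1=1

15,1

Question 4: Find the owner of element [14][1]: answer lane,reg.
24,3

r=14→G=6,rhi=1  c=1→T=0,p=1
L=6*4+0=24  i=1*2+1=3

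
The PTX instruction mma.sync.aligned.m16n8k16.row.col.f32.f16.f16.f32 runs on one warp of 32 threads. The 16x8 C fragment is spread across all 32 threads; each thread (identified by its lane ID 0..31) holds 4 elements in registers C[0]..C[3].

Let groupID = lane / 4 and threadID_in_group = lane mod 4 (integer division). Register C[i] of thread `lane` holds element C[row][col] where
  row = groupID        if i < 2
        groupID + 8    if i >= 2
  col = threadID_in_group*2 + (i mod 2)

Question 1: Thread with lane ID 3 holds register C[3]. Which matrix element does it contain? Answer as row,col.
8,7

3: grp=0,tig=3
[3] (0+8,3*2+1) = (8,7)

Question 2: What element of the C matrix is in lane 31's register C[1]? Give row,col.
7,7

lane 31->31/4=7, 31 mod 4=3
i=1  r:7+0->7  c:2·3+1->7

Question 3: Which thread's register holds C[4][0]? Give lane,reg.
16,0

r: 4->gid=4,r8=0  c: 0->tid=0,i&1=0
L=4*4+0=16  i=0*2+0=0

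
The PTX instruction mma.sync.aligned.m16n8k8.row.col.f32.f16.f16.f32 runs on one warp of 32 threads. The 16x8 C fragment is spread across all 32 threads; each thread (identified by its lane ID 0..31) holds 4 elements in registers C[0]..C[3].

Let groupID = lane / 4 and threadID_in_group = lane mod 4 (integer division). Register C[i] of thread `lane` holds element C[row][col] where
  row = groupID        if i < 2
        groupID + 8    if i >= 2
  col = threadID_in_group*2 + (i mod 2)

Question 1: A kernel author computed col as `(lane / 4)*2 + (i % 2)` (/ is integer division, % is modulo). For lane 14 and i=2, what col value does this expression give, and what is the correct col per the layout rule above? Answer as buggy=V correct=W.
buggy=6 correct=4

`(lane / 4)*2 + (i % 2)`[14,2]⇒6
L=14⇒gr=14>>2=3, th=14&3=2
[2]⇒row 3+8=11  col 2·2+0=4
col: 6 vs 4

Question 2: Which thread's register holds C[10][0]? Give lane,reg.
8,2

r: 10->gid=2,r8=1  c: 0->tid=0,i&1=0
L=2*4+0=8  i=1*2+0=2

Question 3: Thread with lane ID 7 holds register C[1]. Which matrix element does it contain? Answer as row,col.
1,7

7: gid=1,tid=3
[1] (1+0,3*2+1) = (1,7)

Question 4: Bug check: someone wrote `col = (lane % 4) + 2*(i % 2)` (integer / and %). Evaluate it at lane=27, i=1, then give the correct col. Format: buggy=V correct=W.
buggy=5 correct=7

`(lane % 4) + 2*(i % 2)`[27,1]->5
27: g=6,t=3
[1] (6+0,3*2+1) = (6,7)
col: 5 vs 7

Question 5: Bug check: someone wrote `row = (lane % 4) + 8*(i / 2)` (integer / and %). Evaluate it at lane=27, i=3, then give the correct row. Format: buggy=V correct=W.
buggy=11 correct=14

`(lane % 4) + 8*(i / 2)`[27,3]=>11
L=27=>grp=27>>2=6, tig=27&3=3
[3]=>row 6+8=14  col 3·2+1=7
row: 11 vs 14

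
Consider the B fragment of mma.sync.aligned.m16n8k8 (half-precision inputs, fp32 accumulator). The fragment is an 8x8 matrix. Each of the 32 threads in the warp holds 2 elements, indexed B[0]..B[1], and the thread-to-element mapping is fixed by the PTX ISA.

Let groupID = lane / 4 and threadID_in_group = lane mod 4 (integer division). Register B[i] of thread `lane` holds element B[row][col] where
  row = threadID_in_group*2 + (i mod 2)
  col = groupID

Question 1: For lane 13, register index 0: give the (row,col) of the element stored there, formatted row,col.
2,3

lane 13⇒13/4=3, 13 mod 4=1
i=0  r:2·1+0⇒2  c:3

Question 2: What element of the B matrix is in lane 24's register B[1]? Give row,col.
1,6

24: grp=6,tig=0
[1] (0*2+1,6) = (1,6)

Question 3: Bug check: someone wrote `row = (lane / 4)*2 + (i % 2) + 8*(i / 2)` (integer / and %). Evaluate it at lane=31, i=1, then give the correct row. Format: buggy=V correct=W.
buggy=15 correct=7

`(lane / 4)*2 + (i % 2) + 8*(i / 2)`[31,1]->15
lane 31: gid=7 (31/4), tid=3 (31%4)
i=1: r=3*2+1=7, c=gid=7
row: 15 vs 7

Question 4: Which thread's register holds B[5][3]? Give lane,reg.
c=3⇒gr=3  r=5⇒th=2,odd=1
L=3*4+2=14  i=1=1

14,1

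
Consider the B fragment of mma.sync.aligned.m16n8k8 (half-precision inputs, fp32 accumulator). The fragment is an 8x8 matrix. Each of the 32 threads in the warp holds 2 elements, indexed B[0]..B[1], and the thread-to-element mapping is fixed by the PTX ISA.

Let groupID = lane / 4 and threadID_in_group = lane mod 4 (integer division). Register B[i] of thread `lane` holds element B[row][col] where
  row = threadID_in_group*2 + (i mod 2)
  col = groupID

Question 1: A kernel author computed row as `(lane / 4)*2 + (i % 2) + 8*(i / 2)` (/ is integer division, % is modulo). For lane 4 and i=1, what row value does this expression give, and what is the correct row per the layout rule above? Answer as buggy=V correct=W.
buggy=3 correct=1

`(lane / 4)*2 + (i % 2) + 8*(i / 2)`[4,1]->3
lane 4: gid=1 (4/4), tid=0 (4%4)
i=1: r=0*2+1=1, c=gid=1
row: 3 vs 1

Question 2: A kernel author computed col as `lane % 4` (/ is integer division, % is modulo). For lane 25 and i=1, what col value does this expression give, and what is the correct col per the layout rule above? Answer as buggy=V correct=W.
buggy=1 correct=6

`lane % 4`[25,1]->1
25: g=6,t=1
[1] (1*2+1,6) = (3,6)
col: 1 vs 6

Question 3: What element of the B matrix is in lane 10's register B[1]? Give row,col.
5,2

lane 10: grp=2 (10/4), tig=2 (10%4)
i=1: r=2*2+1=5, c=grp=2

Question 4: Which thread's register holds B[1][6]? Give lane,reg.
24,1

c=6->g=6  r=1->t=0,b0=1
L=6*4+0=24  i=1=1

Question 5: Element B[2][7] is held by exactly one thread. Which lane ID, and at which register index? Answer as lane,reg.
c=7->g=7  r=2->t=1,b0=0
L=7*4+1=29  i=0=0

29,0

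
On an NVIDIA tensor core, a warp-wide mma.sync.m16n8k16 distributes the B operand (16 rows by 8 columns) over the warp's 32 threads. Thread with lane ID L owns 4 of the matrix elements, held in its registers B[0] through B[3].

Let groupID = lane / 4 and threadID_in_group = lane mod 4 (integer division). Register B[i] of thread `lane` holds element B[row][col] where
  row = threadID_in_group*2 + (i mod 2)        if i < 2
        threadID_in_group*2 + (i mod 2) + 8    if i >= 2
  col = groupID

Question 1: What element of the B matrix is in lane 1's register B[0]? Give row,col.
L=1->gid=1>>2=0, tid=1&3=1
[0]->row 1·2+0+0=2  col gid=0

2,0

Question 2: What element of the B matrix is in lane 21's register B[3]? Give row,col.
11,5

L=21->g=21>>2=5, t=21&3=1
[3]->row 1·2+1+8=11  col g=5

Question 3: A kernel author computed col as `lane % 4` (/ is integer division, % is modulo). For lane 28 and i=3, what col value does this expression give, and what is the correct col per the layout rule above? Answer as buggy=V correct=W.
buggy=0 correct=7

`lane % 4`[28,3]→0
lane 28: G=7 (28/4), T=0 (28%4)
i=3: r=0*2+1+8=9, c=G=7
col: 0 vs 7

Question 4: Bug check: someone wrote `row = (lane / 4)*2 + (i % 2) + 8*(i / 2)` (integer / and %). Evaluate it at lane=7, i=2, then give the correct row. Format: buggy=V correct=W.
`(lane / 4)*2 + (i % 2) + 8*(i / 2)`[7,2]=>10
7: grp=1,tig=3
[2] (3*2+0+8,1) = (14,1)
row: 10 vs 14

buggy=10 correct=14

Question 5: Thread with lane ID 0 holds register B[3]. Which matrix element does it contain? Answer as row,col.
9,0

L=0→G=0>>2=0, T=0&3=0
[3]→row 0·2+1+8=9  col G=0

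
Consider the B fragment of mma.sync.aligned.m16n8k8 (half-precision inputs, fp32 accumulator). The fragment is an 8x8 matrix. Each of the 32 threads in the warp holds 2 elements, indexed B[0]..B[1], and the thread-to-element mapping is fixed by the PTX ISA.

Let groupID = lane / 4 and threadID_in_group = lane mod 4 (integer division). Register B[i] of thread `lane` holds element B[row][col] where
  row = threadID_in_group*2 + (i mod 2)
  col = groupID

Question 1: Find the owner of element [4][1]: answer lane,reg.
6,0

c: 1->gid=1  r: 4->tid=2,i&1=0
L=1*4+2=6  i=0=0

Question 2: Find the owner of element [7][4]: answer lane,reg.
c=4→G=4  r=7→T=3,p=1
L=4*4+3=19  i=1=1

19,1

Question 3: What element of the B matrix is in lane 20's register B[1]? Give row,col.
20: grp=5,tig=0
[1] (0*2+1,5) = (1,5)

1,5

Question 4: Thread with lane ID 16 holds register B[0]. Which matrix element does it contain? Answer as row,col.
0,4

lane 16: gr=4 (16/4), th=0 (16%4)
i=0: r=0*2+0=0, c=gr=4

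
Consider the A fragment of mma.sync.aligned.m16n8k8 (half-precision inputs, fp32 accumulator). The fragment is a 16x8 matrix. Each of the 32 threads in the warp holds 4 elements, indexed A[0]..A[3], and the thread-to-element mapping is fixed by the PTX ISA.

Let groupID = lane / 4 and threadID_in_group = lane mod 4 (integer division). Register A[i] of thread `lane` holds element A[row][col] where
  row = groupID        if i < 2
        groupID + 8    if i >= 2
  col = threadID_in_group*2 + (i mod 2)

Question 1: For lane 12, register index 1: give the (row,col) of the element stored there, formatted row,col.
3,1

lane 12⇒12/4=3, 12 mod 4=0
i=1  r:3+0⇒3  c:2·0+1⇒1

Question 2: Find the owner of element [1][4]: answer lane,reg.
r=1->g=1,rb=0  c=4->t=2,b0=0
L=1*4+2=6  i=0*2+0=0

6,0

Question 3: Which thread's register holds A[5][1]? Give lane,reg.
20,1

r:5=>grp=5,rB=0  c:1=>tig=0,lo=1
L=5*4+0=20  i=0*2+1=1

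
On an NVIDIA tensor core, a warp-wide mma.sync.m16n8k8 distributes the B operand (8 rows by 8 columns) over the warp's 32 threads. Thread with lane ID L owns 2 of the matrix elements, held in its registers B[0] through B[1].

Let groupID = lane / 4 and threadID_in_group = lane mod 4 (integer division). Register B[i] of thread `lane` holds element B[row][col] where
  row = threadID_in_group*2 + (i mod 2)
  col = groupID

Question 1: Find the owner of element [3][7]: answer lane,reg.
29,1

c=7→G=7  r=3→T=1,p=1
L=7*4+1=29  i=1=1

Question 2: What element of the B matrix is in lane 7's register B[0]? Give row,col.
6,1

lane 7: gid=1 (7/4), tid=3 (7%4)
i=0: r=3*2+0=6, c=gid=1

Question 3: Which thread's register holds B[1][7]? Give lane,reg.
c:7=>grp=7  r:1=>tig=0,lo=1
L=7*4+0=28  i=1=1

28,1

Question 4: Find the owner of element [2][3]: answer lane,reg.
13,0

c=3⇒gr=3  r=2⇒th=1,odd=0
L=3*4+1=13  i=0=0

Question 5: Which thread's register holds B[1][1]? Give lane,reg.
4,1

c=1→G=1  r=1→T=0,p=1
L=1*4+0=4  i=1=1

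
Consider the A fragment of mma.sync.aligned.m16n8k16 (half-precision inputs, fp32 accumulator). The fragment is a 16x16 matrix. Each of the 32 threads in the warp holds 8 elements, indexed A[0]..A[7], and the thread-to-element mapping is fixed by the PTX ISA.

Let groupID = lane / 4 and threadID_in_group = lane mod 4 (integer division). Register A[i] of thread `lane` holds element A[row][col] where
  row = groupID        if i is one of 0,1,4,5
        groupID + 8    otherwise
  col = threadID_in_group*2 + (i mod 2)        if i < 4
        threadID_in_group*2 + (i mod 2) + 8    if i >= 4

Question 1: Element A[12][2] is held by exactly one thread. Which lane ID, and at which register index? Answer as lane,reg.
17,2

r:12=>grp=4,rB=1  c:2=>cB=0,tig=1,lo=0
L=4*4+1=17  i=0*4+1*2+0=2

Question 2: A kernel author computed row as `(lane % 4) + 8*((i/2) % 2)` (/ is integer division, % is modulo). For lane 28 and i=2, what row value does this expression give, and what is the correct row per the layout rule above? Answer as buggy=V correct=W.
buggy=8 correct=15

`(lane % 4) + 8*((i/2) % 2)`[28,2]->8
lane 28->28/4=7, 28 mod 4=0
i=2  r:7+8->15  c:2·0+0+0->0
row: 8 vs 15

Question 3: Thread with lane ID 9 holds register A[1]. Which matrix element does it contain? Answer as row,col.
lane 9: grp=2 (9/4), tig=1 (9%4)
i=1: r=2+0=2, c=1*2+1+0=3

2,3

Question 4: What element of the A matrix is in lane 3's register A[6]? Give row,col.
3: g=0,t=3
[6] (0+8,3*2+0+8) = (8,14)

8,14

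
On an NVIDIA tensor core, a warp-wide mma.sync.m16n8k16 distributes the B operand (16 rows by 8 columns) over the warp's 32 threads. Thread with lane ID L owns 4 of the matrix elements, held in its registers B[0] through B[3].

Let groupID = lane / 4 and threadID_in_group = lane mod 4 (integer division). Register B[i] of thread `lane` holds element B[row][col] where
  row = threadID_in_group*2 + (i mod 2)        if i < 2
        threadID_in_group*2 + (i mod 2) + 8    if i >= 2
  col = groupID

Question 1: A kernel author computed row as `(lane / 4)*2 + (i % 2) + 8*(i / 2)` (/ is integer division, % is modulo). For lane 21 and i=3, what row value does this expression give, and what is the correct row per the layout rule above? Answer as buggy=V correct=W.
`(lane / 4)*2 + (i % 2) + 8*(i / 2)`[21,3]→19
lane 21→21/4=5, 21 mod 4=1
i=3  r:2·1+1+8→11  c:5
row: 19 vs 11

buggy=19 correct=11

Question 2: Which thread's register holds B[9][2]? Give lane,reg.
8,3

c: 2->gid=2  r: 9->r8=1,tid=0,i&1=1
L=2*4+0=8  i=1*2+1=3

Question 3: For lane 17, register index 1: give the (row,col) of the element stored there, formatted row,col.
lane 17=>17/4=4, 17 mod 4=1
i=1  r:2·1+1+0=>3  c:4

3,4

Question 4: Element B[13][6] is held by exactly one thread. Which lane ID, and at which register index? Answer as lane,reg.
26,3

c: 6->gid=6  r: 13->r8=1,tid=2,i&1=1
L=6*4+2=26  i=1*2+1=3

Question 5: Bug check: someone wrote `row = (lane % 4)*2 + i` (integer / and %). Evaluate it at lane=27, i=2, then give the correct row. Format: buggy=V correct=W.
buggy=8 correct=14

`(lane % 4)*2 + i`[27,2]⇒8
lane 27⇒27/4=6, 27 mod 4=3
i=2  r:2·3+0+8⇒14  c:6
row: 8 vs 14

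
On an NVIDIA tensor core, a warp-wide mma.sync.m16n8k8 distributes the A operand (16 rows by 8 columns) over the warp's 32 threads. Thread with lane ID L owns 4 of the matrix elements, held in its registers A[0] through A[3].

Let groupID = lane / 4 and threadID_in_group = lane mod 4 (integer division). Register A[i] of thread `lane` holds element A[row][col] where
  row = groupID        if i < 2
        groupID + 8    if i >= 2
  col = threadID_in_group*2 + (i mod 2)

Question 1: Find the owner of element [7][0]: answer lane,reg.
28,0

r=7→G=7,rhi=0  c=0→T=0,p=0
L=7*4+0=28  i=0*2+0=0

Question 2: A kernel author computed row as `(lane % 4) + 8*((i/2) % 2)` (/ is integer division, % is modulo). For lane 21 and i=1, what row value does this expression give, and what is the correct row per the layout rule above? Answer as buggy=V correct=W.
`(lane % 4) + 8*((i/2) % 2)`[21,1]=>1
L=21=>grp=21>>2=5, tig=21&3=1
[1]=>row 5+0=5  col 1·2+1=3
row: 1 vs 5

buggy=1 correct=5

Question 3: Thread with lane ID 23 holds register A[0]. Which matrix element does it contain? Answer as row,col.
lane 23=>23/4=5, 23 mod 4=3
i=0  r:5+0=>5  c:2·3+0=>6

5,6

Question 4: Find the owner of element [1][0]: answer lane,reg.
r: 1->gid=1,r8=0  c: 0->tid=0,i&1=0
L=1*4+0=4  i=0*2+0=0

4,0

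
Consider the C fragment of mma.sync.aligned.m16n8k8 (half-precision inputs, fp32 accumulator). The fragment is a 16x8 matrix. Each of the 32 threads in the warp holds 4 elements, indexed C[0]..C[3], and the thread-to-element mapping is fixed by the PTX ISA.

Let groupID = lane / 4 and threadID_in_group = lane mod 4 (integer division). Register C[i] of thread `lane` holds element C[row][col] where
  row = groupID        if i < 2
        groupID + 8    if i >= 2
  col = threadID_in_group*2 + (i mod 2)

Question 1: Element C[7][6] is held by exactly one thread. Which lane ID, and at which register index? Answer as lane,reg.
31,0

r=7⇒gr=7,Rb=0  c=6⇒th=3,odd=0
L=7*4+3=31  i=0*2+0=0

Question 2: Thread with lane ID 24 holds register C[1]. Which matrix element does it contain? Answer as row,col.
6,1

24: gid=6,tid=0
[1] (6+0,0*2+1) = (6,1)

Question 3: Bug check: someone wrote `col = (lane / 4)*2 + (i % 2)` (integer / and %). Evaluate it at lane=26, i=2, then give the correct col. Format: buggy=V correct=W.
buggy=12 correct=4

`(lane / 4)*2 + (i % 2)`[26,2]->12
lane 26: g=6 (26/4), t=2 (26%4)
i=2: r=6+8=14, c=2*2+0=4
col: 12 vs 4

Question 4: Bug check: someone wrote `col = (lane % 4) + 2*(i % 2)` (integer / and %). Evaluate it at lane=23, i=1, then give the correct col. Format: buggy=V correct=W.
`(lane % 4) + 2*(i % 2)`[23,1]->5
L=23->gid=23>>2=5, tid=23&3=3
[1]->row 5+0=5  col 3·2+1=7
col: 5 vs 7

buggy=5 correct=7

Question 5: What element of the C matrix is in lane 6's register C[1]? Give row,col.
1,5

6: G=1,T=2
[1] (1+0,2*2+1) = (1,5)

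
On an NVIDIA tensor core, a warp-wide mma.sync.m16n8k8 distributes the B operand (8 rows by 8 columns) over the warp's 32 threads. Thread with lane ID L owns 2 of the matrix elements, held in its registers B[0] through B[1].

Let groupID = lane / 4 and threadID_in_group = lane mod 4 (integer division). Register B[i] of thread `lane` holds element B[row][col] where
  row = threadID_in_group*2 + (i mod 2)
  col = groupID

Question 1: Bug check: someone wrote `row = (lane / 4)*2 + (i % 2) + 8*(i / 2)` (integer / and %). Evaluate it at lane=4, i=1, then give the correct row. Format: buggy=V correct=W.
`(lane / 4)*2 + (i % 2) + 8*(i / 2)`[4,1]->3
4: g=1,t=0
[1] (0*2+1,1) = (1,1)
row: 3 vs 1

buggy=3 correct=1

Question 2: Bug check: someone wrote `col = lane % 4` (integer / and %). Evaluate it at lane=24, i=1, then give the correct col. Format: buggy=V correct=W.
`lane % 4`[24,1]→0
24: G=6,T=0
[1] (0*2+1,6) = (1,6)
col: 0 vs 6

buggy=0 correct=6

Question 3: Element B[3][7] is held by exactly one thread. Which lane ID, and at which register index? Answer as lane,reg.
c:7=>grp=7  r:3=>tig=1,lo=1
L=7*4+1=29  i=1=1

29,1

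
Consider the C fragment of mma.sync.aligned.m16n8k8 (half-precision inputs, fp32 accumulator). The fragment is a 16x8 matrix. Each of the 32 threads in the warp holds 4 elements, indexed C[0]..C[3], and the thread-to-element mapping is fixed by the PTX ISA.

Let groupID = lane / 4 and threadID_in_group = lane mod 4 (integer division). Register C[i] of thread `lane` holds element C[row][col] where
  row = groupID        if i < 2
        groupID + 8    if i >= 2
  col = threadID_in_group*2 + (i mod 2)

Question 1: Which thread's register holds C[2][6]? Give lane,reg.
11,0

r:2=>grp=2,rB=0  c:6=>tig=3,lo=0
L=2*4+3=11  i=0*2+0=0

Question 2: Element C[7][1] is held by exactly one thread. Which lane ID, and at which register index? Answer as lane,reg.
r=7→G=7,rhi=0  c=1→T=0,p=1
L=7*4+0=28  i=0*2+1=1

28,1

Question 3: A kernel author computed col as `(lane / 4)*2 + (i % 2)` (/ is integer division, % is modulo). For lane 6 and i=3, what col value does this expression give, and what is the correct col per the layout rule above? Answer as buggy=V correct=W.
buggy=3 correct=5

`(lane / 4)*2 + (i % 2)`[6,3]⇒3
lane 6⇒6/4=1, 6 mod 4=2
i=3  r:1+8⇒9  c:2·2+1⇒5
col: 3 vs 5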